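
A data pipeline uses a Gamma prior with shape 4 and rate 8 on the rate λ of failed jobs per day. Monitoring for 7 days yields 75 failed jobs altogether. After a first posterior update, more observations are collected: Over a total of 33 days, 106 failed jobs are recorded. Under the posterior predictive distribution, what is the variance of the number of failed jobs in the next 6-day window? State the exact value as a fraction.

Total count 75 over total exposure 7 days.
After the first batch: Gamma(4 + 75, 8 + 7) = Gamma(79, 15).
Total count 106 over total exposure 33 days.
After the second batch: Gamma(79 + 106, 15 + 33) = Gamma(185, 48).
The posterior predictive for a window of length T is Negative Binomial with variance T·α'·(β'+T)/β'² = 6·185·54/2304 = 1665/64.

1665/64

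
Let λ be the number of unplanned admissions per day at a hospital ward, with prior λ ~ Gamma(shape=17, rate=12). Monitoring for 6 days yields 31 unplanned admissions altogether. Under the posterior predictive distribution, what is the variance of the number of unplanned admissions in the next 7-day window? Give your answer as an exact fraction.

700/27

Total count 31 over total exposure 6 days.
Conjugate update: add total count to the shape and total exposure to the rate, giving Gamma(48, 18).
The posterior predictive for a window of length T is Negative Binomial with variance T·α'·(β'+T)/β'² = 7·48·25/324 = 700/27.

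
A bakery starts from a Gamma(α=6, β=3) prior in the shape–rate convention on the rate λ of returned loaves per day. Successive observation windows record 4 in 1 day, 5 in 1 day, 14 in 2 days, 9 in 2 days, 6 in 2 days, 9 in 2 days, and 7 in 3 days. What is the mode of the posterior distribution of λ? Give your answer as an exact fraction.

59/16

Total count: 4 + 5 + 14 + 9 + 6 + 9 + 7 = 54.
Total exposure: 1 + 1 + 2 + 2 + 2 + 2 + 3 = 13 days.
Conjugate update: add total count to the shape and total exposure to the rate, giving Gamma(60, 16).
Posterior mode = (α'−1)/β' = 59/16.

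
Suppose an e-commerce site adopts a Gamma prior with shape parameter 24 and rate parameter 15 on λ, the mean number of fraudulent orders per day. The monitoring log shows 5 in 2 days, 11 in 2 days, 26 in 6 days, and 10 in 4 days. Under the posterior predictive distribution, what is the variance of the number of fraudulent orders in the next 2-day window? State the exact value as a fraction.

Total count: 5 + 11 + 26 + 10 = 52.
Total exposure: 2 + 2 + 6 + 4 = 14 days.
By Gamma–Poisson conjugacy, the posterior is Gamma(α + Σx, β + Σt) = Gamma(24 + 52, 15 + 14) = Gamma(76, 29).
The posterior predictive for a window of length T is Negative Binomial with variance T·α'·(β'+T)/β'² = 2·76·31/841 = 4712/841.

4712/841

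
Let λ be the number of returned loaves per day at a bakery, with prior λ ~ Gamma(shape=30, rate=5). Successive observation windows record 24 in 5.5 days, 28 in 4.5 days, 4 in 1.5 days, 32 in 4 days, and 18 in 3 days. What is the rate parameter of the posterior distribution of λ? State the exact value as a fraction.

47/2

Total count: 24 + 28 + 4 + 32 + 18 = 106.
Total exposure: 5.5 + 4.5 + 1.5 + 4 + 3 = 18.5 days.
Gamma(α, β) with Poisson data over total exposure Σt gives posterior Gamma(α+Σx, β+Σt) = Gamma(136, 47/2).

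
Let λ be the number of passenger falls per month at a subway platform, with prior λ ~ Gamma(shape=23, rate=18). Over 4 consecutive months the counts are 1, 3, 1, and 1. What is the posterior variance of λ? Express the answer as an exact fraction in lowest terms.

Total count: 1 + 3 + 1 + 1 = 6.
Total exposure: 4 months.
The Gamma prior is conjugate for the Poisson rate, so λ | data ~ Gamma(23+6, 18+4) = Gamma(29, 22).
Posterior variance = α'/β'² = 29/484.

29/484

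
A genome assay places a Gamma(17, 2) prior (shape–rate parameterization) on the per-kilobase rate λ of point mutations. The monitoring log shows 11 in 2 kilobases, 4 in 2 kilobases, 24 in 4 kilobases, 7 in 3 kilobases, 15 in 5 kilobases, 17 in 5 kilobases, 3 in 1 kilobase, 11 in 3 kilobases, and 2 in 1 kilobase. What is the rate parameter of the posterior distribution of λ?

Total count: 11 + 4 + 24 + 7 + 15 + 17 + 3 + 11 + 2 = 94.
Total exposure: 2 + 2 + 4 + 3 + 5 + 5 + 1 + 3 + 1 = 26 kilobases.
Conjugate update: add total count to the shape and total exposure to the rate, giving Gamma(111, 28).

28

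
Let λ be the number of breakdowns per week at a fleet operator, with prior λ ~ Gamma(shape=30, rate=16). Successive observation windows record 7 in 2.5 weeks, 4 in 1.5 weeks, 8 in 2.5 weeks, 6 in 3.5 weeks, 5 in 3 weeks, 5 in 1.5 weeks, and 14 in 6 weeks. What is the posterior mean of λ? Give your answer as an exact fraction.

158/73

Total count: 7 + 4 + 8 + 6 + 5 + 5 + 14 = 49.
Total exposure: 2.5 + 1.5 + 2.5 + 3.5 + 3 + 1.5 + 6 = 20.5 weeks.
By Gamma–Poisson conjugacy, the posterior is Gamma(α + Σx, β + Σt) = Gamma(30 + 49, 16 + 20.5) = Gamma(79, 73/2).
Posterior mean = α'/β' = 79/(73/2) = 158/73.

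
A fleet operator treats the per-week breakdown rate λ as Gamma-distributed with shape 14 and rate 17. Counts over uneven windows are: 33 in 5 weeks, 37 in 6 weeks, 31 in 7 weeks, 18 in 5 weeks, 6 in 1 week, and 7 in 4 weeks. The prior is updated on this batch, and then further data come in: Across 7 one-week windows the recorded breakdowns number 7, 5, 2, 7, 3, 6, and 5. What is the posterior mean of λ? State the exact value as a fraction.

Total count: 33 + 37 + 31 + 18 + 6 + 7 = 132.
Total exposure: 5 + 6 + 7 + 5 + 1 + 4 = 28 weeks.
After the first batch: Gamma(14 + 132, 17 + 28) = Gamma(146, 45).
Total count: 7 + 5 + 2 + 7 + 3 + 6 + 5 = 35.
Total exposure: 7 weeks.
After the second batch: Gamma(146 + 35, 45 + 7) = Gamma(181, 52).
Posterior mean = α'/β' = 181/52.

181/52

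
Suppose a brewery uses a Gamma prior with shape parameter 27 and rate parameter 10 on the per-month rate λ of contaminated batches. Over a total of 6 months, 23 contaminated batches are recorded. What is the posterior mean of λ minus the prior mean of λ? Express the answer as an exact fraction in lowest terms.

Total count 23 over total exposure 6 months.
By Gamma–Poisson conjugacy, the posterior is Gamma(α + Σx, β + Σt) = Gamma(27 + 23, 10 + 6) = Gamma(50, 16).
Posterior mean = 50/16 = 25/8; prior mean = 27/10 = 27/10. Difference = 25/8 − 27/10 = 17/40.

17/40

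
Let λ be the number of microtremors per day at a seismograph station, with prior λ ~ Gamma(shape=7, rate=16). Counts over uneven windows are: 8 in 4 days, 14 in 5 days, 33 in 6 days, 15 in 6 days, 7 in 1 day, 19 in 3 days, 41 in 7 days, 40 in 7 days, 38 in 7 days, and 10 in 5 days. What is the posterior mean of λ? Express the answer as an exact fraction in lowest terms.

232/67

Total count: 8 + 14 + 33 + 15 + 7 + 19 + 41 + 40 + 38 + 10 = 225.
Total exposure: 4 + 5 + 6 + 6 + 1 + 3 + 7 + 7 + 7 + 5 = 51 days.
By Gamma–Poisson conjugacy, the posterior is Gamma(α + Σx, β + Σt) = Gamma(7 + 225, 16 + 51) = Gamma(232, 67).
Posterior mean = α'/β' = 232/67.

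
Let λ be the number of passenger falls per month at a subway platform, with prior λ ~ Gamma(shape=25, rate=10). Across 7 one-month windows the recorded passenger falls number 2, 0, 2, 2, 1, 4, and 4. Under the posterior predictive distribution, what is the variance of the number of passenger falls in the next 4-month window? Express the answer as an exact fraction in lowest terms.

3360/289

Total count: 2 + 0 + 2 + 2 + 1 + 4 + 4 = 15.
Total exposure: 7 months.
By Gamma–Poisson conjugacy, the posterior is Gamma(α + Σx, β + Σt) = Gamma(25 + 15, 10 + 7) = Gamma(40, 17).
The posterior predictive for a window of length T is Negative Binomial with variance T·α'·(β'+T)/β'² = 4·40·21/289 = 3360/289.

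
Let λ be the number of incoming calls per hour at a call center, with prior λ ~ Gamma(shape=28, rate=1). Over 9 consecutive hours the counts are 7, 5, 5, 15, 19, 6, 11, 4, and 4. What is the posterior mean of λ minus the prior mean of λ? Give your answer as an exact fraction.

Total count: 7 + 5 + 5 + 15 + 19 + 6 + 11 + 4 + 4 = 76.
Total exposure: 9 hours.
Gamma(α, β) with Poisson data over total exposure Σt gives posterior Gamma(α+Σx, β+Σt) = Gamma(104, 10).
Posterior mean = 104/10 = 52/5; prior mean = 28/1 = 28. Difference = 52/5 − 28 = -88/5.

-88/5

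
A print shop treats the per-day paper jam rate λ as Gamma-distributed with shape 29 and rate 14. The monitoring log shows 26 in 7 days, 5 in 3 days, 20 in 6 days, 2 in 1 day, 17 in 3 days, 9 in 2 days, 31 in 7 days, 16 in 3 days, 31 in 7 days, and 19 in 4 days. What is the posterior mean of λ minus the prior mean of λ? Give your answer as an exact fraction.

1217/798

Total count: 26 + 5 + 20 + 2 + 17 + 9 + 31 + 16 + 31 + 19 = 176.
Total exposure: 7 + 3 + 6 + 1 + 3 + 2 + 7 + 3 + 7 + 4 = 43 days.
The Gamma prior is conjugate for the Poisson rate, so λ | data ~ Gamma(29+176, 14+43) = Gamma(205, 57).
Posterior mean = 205/57 = 205/57; prior mean = 29/14 = 29/14. Difference = 205/57 − 29/14 = 1217/798.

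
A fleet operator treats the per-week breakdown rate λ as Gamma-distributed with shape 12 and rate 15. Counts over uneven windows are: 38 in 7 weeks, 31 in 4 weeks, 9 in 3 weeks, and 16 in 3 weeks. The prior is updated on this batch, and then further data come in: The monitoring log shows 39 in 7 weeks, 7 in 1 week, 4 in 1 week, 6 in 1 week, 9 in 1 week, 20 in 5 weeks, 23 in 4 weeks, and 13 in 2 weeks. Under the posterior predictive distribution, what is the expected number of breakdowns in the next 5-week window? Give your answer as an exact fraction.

1135/54

Total count: 38 + 31 + 9 + 16 = 94.
Total exposure: 7 + 4 + 3 + 3 = 17 weeks.
After the first batch: Gamma(12 + 94, 15 + 17) = Gamma(106, 32).
Total count: 39 + 7 + 4 + 6 + 9 + 20 + 23 + 13 = 121.
Total exposure: 7 + 1 + 1 + 1 + 1 + 5 + 4 + 2 = 22 weeks.
After the second batch: Gamma(106 + 121, 32 + 22) = Gamma(227, 54).
Predictive mean over a 5-week window = T·E[λ|data] = 5·227/54 = 1135/54.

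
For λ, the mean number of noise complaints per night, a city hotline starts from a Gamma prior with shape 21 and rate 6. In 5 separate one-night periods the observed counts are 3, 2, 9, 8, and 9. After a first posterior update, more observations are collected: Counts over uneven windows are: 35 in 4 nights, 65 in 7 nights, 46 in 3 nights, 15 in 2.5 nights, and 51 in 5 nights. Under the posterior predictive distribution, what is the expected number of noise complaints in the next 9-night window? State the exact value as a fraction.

4752/65

Total count: 3 + 2 + 9 + 8 + 9 = 31.
Total exposure: 5 nights.
After the first batch: Gamma(21 + 31, 6 + 5) = Gamma(52, 11).
Total count: 35 + 65 + 46 + 15 + 51 = 212.
Total exposure: 4 + 7 + 3 + 2.5 + 5 = 21.5 nights.
After the second batch: Gamma(52 + 212, 11 + 21.5) = Gamma(264, 65/2).
Predictive mean over a 9-night window = T·E[λ|data] = 9·264/(65/2) = 4752/65.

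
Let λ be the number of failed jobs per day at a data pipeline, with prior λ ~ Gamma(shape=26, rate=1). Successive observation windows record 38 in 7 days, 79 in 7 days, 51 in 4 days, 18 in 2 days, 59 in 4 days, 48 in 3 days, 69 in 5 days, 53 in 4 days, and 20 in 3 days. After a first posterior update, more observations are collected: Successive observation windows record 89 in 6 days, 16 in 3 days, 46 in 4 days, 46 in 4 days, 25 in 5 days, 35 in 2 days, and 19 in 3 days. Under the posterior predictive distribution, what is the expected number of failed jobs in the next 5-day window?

Total count: 38 + 79 + 51 + 18 + 59 + 48 + 69 + 53 + 20 = 435.
Total exposure: 7 + 7 + 4 + 2 + 4 + 3 + 5 + 4 + 3 = 39 days.
After the first batch: Gamma(26 + 435, 1 + 39) = Gamma(461, 40).
Total count: 89 + 16 + 46 + 46 + 25 + 35 + 19 = 276.
Total exposure: 6 + 3 + 4 + 4 + 5 + 2 + 3 = 27 days.
After the second batch: Gamma(461 + 276, 40 + 27) = Gamma(737, 67).
Predictive mean over a 5-day window = T·E[λ|data] = 5·737/67 = 55.

55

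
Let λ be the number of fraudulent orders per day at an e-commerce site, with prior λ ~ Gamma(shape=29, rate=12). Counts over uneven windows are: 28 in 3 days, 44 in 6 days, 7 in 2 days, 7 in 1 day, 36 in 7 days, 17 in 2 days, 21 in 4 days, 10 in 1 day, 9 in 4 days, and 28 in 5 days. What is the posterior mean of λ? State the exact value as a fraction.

236/47

Total count: 28 + 44 + 7 + 7 + 36 + 17 + 21 + 10 + 9 + 28 = 207.
Total exposure: 3 + 6 + 2 + 1 + 7 + 2 + 4 + 1 + 4 + 5 = 35 days.
By Gamma–Poisson conjugacy, the posterior is Gamma(α + Σx, β + Σt) = Gamma(29 + 207, 12 + 35) = Gamma(236, 47).
Posterior mean = α'/β' = 236/47.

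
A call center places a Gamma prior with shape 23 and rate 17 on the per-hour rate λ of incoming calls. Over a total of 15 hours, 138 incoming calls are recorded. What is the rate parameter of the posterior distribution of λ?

32

Total count 138 over total exposure 15 hours.
By Gamma–Poisson conjugacy, the posterior is Gamma(α + Σx, β + Σt) = Gamma(23 + 138, 17 + 15) = Gamma(161, 32).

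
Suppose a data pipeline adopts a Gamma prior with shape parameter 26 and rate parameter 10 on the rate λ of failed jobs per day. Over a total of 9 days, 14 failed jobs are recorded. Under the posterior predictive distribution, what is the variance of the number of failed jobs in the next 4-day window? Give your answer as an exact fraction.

Total count 14 over total exposure 9 days.
Conjugate update: add total count to the shape and total exposure to the rate, giving Gamma(40, 19).
The posterior predictive for a window of length T is Negative Binomial with variance T·α'·(β'+T)/β'² = 4·40·23/361 = 3680/361.

3680/361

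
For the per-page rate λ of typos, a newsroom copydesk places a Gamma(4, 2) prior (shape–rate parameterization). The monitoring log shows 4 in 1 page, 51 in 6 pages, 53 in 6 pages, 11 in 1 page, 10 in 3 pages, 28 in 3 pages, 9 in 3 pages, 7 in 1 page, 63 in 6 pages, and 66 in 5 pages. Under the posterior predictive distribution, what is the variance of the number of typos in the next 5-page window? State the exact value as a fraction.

Total count: 4 + 51 + 53 + 11 + 10 + 28 + 9 + 7 + 63 + 66 = 302.
Total exposure: 1 + 6 + 6 + 1 + 3 + 3 + 3 + 1 + 6 + 5 = 35 pages.
The Gamma prior is conjugate for the Poisson rate, so λ | data ~ Gamma(4+302, 2+35) = Gamma(306, 37).
The posterior predictive for a window of length T is Negative Binomial with variance T·α'·(β'+T)/β'² = 5·306·42/1369 = 64260/1369.

64260/1369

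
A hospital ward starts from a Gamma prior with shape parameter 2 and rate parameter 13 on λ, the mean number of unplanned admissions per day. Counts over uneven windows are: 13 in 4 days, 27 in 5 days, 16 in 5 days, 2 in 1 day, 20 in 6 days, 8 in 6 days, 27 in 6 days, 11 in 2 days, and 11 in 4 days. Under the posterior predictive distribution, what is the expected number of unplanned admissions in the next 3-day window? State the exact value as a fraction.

Total count: 13 + 27 + 16 + 2 + 20 + 8 + 27 + 11 + 11 = 135.
Total exposure: 4 + 5 + 5 + 1 + 6 + 6 + 6 + 2 + 4 = 39 days.
Conjugate update: add total count to the shape and total exposure to the rate, giving Gamma(137, 52).
Predictive mean over a 3-day window = T·E[λ|data] = 3·137/52 = 411/52.

411/52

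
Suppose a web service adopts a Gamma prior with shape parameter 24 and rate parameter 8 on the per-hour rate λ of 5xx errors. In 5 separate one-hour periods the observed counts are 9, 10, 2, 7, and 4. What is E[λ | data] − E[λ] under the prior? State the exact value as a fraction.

17/13

Total count: 9 + 10 + 2 + 7 + 4 = 32.
Total exposure: 5 hours.
By Gamma–Poisson conjugacy, the posterior is Gamma(α + Σx, β + Σt) = Gamma(24 + 32, 8 + 5) = Gamma(56, 13).
Posterior mean = 56/13 = 56/13; prior mean = 24/8 = 3. Difference = 56/13 − 3 = 17/13.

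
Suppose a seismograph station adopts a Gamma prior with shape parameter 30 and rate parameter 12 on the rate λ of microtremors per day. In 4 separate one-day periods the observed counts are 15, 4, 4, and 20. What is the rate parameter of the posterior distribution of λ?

Total count: 15 + 4 + 4 + 20 = 43.
Total exposure: 4 days.
By Gamma–Poisson conjugacy, the posterior is Gamma(α + Σx, β + Σt) = Gamma(30 + 43, 12 + 4) = Gamma(73, 16).

16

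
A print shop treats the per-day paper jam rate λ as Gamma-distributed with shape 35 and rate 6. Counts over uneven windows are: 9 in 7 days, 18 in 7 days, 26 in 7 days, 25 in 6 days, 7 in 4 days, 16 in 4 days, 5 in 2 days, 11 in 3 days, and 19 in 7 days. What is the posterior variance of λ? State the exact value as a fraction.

Total count: 9 + 18 + 26 + 25 + 7 + 16 + 5 + 11 + 19 = 136.
Total exposure: 7 + 7 + 7 + 6 + 4 + 4 + 2 + 3 + 7 = 47 days.
Conjugate update: add total count to the shape and total exposure to the rate, giving Gamma(171, 53).
Posterior variance = α'/β'² = 171/2809.

171/2809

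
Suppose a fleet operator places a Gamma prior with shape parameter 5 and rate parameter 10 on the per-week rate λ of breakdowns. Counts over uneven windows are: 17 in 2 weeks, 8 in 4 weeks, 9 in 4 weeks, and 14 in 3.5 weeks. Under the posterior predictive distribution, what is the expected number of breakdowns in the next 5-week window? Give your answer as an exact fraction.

Total count: 17 + 8 + 9 + 14 = 48.
Total exposure: 2 + 4 + 4 + 3.5 = 13.5 weeks.
By Gamma–Poisson conjugacy, the posterior is Gamma(α + Σx, β + Σt) = Gamma(5 + 48, 10 + 13.5) = Gamma(53, 47/2).
Predictive mean over a 5-week window = T·E[λ|data] = 5·53/(47/2) = 530/47.

530/47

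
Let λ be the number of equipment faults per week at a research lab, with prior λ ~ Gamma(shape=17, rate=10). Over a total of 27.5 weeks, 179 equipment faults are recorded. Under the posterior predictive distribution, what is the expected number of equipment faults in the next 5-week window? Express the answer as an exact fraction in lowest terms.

Total count 179 over total exposure 27.5 weeks.
Conjugate update: add total count to the shape and total exposure to the rate, giving Gamma(196, 75/2).
Predictive mean over a 5-week window = T·E[λ|data] = 5·196/(75/2) = 392/15.

392/15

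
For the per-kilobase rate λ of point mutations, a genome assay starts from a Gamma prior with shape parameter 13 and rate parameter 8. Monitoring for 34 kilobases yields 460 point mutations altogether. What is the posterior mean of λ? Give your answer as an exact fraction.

473/42

Total count 460 over total exposure 34 kilobases.
The Gamma prior is conjugate for the Poisson rate, so λ | data ~ Gamma(13+460, 8+34) = Gamma(473, 42).
Posterior mean = α'/β' = 473/42.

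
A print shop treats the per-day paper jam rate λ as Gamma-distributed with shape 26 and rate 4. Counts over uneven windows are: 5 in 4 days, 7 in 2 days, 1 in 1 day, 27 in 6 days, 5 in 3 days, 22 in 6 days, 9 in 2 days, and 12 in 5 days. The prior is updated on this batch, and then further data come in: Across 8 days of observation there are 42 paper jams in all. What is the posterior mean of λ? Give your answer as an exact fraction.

156/41

Total count: 5 + 7 + 1 + 27 + 5 + 22 + 9 + 12 = 88.
Total exposure: 4 + 2 + 1 + 6 + 3 + 6 + 2 + 5 = 29 days.
After the first batch: Gamma(26 + 88, 4 + 29) = Gamma(114, 33).
Total count 42 over total exposure 8 days.
After the second batch: Gamma(114 + 42, 33 + 8) = Gamma(156, 41).
Posterior mean = α'/β' = 156/41.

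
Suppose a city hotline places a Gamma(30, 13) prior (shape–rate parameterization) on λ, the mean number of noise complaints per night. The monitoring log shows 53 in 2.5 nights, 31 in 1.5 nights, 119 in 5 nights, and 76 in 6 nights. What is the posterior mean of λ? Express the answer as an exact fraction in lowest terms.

309/28

Total count: 53 + 31 + 119 + 76 = 279.
Total exposure: 2.5 + 1.5 + 5 + 6 = 15 nights.
The Gamma prior is conjugate for the Poisson rate, so λ | data ~ Gamma(30+279, 13+15) = Gamma(309, 28).
Posterior mean = α'/β' = 309/28.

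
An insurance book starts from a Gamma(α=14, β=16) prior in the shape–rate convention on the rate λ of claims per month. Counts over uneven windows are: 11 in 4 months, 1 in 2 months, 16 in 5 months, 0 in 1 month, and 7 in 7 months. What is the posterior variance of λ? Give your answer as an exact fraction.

Total count: 11 + 1 + 16 + 0 + 7 = 35.
Total exposure: 4 + 2 + 5 + 1 + 7 = 19 months.
Gamma(α, β) with Poisson data over total exposure Σt gives posterior Gamma(α+Σx, β+Σt) = Gamma(49, 35).
Posterior variance = α'/β'² = 49/1225 = 1/25.

1/25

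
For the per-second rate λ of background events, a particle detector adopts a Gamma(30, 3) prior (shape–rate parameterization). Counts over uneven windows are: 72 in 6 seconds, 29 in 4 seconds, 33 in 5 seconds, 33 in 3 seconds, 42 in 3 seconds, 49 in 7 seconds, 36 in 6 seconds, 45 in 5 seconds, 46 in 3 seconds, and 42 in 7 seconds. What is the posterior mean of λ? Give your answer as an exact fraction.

457/52

Total count: 72 + 29 + 33 + 33 + 42 + 49 + 36 + 45 + 46 + 42 = 427.
Total exposure: 6 + 4 + 5 + 3 + 3 + 7 + 6 + 5 + 3 + 7 = 49 seconds.
Gamma(α, β) with Poisson data over total exposure Σt gives posterior Gamma(α+Σx, β+Σt) = Gamma(457, 52).
Posterior mean = α'/β' = 457/52.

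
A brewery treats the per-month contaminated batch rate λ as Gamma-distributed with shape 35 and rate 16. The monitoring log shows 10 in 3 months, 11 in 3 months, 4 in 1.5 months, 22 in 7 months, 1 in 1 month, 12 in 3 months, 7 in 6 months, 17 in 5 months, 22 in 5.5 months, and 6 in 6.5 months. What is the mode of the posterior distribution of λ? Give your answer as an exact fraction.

292/115

Total count: 10 + 11 + 4 + 22 + 1 + 12 + 7 + 17 + 22 + 6 = 112.
Total exposure: 3 + 3 + 1.5 + 7 + 1 + 3 + 6 + 5 + 5.5 + 6.5 = 41.5 months.
Posterior: α' = 35 + 112 = 147, β' = 16 + 41.5 = 115/2.
Posterior mode = (α'−1)/β' = 146/(115/2) = 292/115.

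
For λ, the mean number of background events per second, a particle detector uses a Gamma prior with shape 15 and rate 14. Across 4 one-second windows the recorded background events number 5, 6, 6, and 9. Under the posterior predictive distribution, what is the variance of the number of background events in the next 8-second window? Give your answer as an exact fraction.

Total count: 5 + 6 + 6 + 9 = 26.
Total exposure: 4 seconds.
Posterior: α' = 15 + 26 = 41, β' = 14 + 4 = 18.
The posterior predictive for a window of length T is Negative Binomial with variance T·α'·(β'+T)/β'² = 8·41·26/324 = 2132/81.

2132/81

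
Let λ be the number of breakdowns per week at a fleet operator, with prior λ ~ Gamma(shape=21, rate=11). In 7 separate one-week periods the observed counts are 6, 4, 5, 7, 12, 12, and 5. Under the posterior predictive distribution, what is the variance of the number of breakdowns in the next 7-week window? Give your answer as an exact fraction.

Total count: 6 + 4 + 5 + 7 + 12 + 12 + 5 = 51.
Total exposure: 7 weeks.
The Gamma prior is conjugate for the Poisson rate, so λ | data ~ Gamma(21+51, 11+7) = Gamma(72, 18).
The posterior predictive for a window of length T is Negative Binomial with variance T·α'·(β'+T)/β'² = 7·72·25/324 = 350/9.

350/9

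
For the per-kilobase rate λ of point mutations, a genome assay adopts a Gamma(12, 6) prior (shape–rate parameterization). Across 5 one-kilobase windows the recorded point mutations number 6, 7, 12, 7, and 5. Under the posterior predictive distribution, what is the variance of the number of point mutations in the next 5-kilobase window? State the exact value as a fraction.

Total count: 6 + 7 + 12 + 7 + 5 = 37.
Total exposure: 5 kilobases.
Conjugate update: add total count to the shape and total exposure to the rate, giving Gamma(49, 11).
The posterior predictive for a window of length T is Negative Binomial with variance T·α'·(β'+T)/β'² = 5·49·16/121 = 3920/121.

3920/121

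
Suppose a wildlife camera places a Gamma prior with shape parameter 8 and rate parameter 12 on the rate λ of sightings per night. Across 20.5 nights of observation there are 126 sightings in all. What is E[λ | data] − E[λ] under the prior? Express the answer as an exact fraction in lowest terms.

Total count 126 over total exposure 20.5 nights.
Conjugate update: add total count to the shape and total exposure to the rate, giving Gamma(134, 65/2).
Posterior mean = 134/(65/2) = 268/65; prior mean = 8/12 = 2/3. Difference = 268/65 − 2/3 = 674/195.

674/195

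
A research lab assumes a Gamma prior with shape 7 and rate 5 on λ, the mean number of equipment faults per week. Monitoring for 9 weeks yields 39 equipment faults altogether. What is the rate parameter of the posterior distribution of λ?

14

Total count 39 over total exposure 9 weeks.
Posterior: α' = 7 + 39 = 46, β' = 5 + 9 = 14.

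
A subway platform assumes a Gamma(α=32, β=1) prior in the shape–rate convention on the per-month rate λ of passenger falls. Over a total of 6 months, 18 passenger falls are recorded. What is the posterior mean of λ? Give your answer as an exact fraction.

Total count 18 over total exposure 6 months.
Gamma(α, β) with Poisson data over total exposure Σt gives posterior Gamma(α+Σx, β+Σt) = Gamma(50, 7).
Posterior mean = α'/β' = 50/7.

50/7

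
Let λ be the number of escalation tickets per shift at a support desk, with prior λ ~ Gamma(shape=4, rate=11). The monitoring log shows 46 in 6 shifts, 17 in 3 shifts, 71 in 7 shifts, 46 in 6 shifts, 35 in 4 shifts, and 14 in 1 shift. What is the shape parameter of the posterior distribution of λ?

Total count: 46 + 17 + 71 + 46 + 35 + 14 = 229.
Total exposure: 6 + 3 + 7 + 6 + 4 + 1 = 27 shifts.
By Gamma–Poisson conjugacy, the posterior is Gamma(α + Σx, β + Σt) = Gamma(4 + 229, 11 + 27) = Gamma(233, 38).

233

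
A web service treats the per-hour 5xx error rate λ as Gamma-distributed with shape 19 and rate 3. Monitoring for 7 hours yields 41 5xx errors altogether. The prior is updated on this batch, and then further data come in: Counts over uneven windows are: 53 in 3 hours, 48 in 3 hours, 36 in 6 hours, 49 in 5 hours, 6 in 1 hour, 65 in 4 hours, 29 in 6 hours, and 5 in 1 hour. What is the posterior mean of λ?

Total count 41 over total exposure 7 hours.
After the first batch: Gamma(19 + 41, 3 + 7) = Gamma(60, 10).
Total count: 53 + 48 + 36 + 49 + 6 + 65 + 29 + 5 = 291.
Total exposure: 3 + 3 + 6 + 5 + 1 + 4 + 6 + 1 = 29 hours.
After the second batch: Gamma(60 + 291, 10 + 29) = Gamma(351, 39).
Posterior mean = α'/β' = 351/39 = 9.

9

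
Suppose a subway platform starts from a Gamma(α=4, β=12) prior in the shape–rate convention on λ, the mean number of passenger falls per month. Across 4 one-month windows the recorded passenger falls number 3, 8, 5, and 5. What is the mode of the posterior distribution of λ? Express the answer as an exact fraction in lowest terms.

Total count: 3 + 8 + 5 + 5 = 21.
Total exposure: 4 months.
By Gamma–Poisson conjugacy, the posterior is Gamma(α + Σx, β + Σt) = Gamma(4 + 21, 12 + 4) = Gamma(25, 16).
Posterior mode = (α'−1)/β' = 24/16 = 3/2.

3/2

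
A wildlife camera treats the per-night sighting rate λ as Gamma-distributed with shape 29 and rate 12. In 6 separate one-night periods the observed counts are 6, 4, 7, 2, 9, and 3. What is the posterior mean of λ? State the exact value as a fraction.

Total count: 6 + 4 + 7 + 2 + 9 + 3 = 31.
Total exposure: 6 nights.
Posterior: α' = 29 + 31 = 60, β' = 12 + 6 = 18.
Posterior mean = α'/β' = 60/18 = 10/3.

10/3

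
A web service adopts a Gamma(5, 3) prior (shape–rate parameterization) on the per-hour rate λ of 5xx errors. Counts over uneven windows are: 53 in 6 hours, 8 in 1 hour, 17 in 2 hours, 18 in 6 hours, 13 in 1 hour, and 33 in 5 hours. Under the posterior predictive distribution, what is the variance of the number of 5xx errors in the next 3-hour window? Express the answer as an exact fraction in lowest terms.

Total count: 53 + 8 + 17 + 18 + 13 + 33 = 142.
Total exposure: 6 + 1 + 2 + 6 + 1 + 5 = 21 hours.
Gamma(α, β) with Poisson data over total exposure Σt gives posterior Gamma(α+Σx, β+Σt) = Gamma(147, 24).
The posterior predictive for a window of length T is Negative Binomial with variance T·α'·(β'+T)/β'² = 3·147·27/576 = 1323/64.

1323/64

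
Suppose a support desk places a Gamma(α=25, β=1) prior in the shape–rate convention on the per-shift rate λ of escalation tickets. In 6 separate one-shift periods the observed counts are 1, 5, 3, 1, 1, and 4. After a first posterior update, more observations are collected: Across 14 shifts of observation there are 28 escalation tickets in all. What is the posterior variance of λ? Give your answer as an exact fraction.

Total count: 1 + 5 + 3 + 1 + 1 + 4 = 15.
Total exposure: 6 shifts.
After the first batch: Gamma(25 + 15, 1 + 6) = Gamma(40, 7).
Total count 28 over total exposure 14 shifts.
After the second batch: Gamma(40 + 28, 7 + 14) = Gamma(68, 21).
Posterior variance = α'/β'² = 68/441.

68/441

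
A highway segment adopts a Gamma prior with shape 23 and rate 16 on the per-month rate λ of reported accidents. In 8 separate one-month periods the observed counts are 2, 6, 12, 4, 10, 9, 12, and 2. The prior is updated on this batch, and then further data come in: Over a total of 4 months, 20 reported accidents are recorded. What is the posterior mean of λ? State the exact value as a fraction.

Total count: 2 + 6 + 12 + 4 + 10 + 9 + 12 + 2 = 57.
Total exposure: 8 months.
After the first batch: Gamma(23 + 57, 16 + 8) = Gamma(80, 24).
Total count 20 over total exposure 4 months.
After the second batch: Gamma(80 + 20, 24 + 4) = Gamma(100, 28).
Posterior mean = α'/β' = 100/28 = 25/7.

25/7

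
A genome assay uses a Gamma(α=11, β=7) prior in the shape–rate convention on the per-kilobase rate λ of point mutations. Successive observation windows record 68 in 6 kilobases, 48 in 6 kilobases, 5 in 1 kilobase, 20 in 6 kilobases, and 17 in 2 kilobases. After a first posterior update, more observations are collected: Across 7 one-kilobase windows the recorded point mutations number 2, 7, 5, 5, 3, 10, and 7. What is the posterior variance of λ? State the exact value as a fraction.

208/1225

Total count: 68 + 48 + 5 + 20 + 17 = 158.
Total exposure: 6 + 6 + 1 + 6 + 2 = 21 kilobases.
After the first batch: Gamma(11 + 158, 7 + 21) = Gamma(169, 28).
Total count: 2 + 7 + 5 + 5 + 3 + 10 + 7 = 39.
Total exposure: 7 kilobases.
After the second batch: Gamma(169 + 39, 28 + 7) = Gamma(208, 35).
Posterior variance = α'/β'² = 208/1225.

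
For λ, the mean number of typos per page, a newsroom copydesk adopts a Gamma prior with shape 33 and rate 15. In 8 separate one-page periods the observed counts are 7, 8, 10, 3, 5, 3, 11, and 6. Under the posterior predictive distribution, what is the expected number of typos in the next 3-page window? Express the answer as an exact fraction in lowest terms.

Total count: 7 + 8 + 10 + 3 + 5 + 3 + 11 + 6 = 53.
Total exposure: 8 pages.
By Gamma–Poisson conjugacy, the posterior is Gamma(α + Σx, β + Σt) = Gamma(33 + 53, 15 + 8) = Gamma(86, 23).
Predictive mean over a 3-page window = T·E[λ|data] = 3·86/23 = 258/23.

258/23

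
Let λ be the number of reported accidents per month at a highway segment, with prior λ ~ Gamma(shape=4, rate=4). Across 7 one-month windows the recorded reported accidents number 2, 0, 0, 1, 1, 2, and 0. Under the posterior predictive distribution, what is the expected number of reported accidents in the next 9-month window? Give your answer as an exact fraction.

90/11

Total count: 2 + 0 + 0 + 1 + 1 + 2 + 0 = 6.
Total exposure: 7 months.
Posterior: α' = 4 + 6 = 10, β' = 4 + 7 = 11.
Predictive mean over a 9-month window = T·E[λ|data] = 9·10/11 = 90/11.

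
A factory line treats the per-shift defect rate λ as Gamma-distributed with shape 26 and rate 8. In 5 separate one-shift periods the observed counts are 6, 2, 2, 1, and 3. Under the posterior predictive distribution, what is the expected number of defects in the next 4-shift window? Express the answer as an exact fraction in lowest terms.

Total count: 6 + 2 + 2 + 1 + 3 = 14.
Total exposure: 5 shifts.
By Gamma–Poisson conjugacy, the posterior is Gamma(α + Σx, β + Σt) = Gamma(26 + 14, 8 + 5) = Gamma(40, 13).
Predictive mean over a 4-shift window = T·E[λ|data] = 4·40/13 = 160/13.

160/13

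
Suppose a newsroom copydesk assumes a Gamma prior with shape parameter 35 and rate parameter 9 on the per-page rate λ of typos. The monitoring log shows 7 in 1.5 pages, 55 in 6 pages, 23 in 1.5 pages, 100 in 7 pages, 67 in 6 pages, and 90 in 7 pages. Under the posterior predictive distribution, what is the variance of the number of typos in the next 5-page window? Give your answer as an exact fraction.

81055/1444

Total count: 7 + 55 + 23 + 100 + 67 + 90 = 342.
Total exposure: 1.5 + 6 + 1.5 + 7 + 6 + 7 = 29 pages.
The Gamma prior is conjugate for the Poisson rate, so λ | data ~ Gamma(35+342, 9+29) = Gamma(377, 38).
The posterior predictive for a window of length T is Negative Binomial with variance T·α'·(β'+T)/β'² = 5·377·43/1444 = 81055/1444.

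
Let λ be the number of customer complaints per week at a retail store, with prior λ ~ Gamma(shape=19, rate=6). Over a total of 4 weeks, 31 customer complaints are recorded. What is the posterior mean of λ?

5

Total count 31 over total exposure 4 weeks.
Posterior: α' = 19 + 31 = 50, β' = 6 + 4 = 10.
Posterior mean = α'/β' = 50/10 = 5.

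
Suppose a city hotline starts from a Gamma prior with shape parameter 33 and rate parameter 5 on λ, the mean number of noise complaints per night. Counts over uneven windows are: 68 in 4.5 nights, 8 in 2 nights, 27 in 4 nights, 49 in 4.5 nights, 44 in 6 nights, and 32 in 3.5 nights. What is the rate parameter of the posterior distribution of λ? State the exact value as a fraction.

Total count: 68 + 8 + 27 + 49 + 44 + 32 = 228.
Total exposure: 4.5 + 2 + 4 + 4.5 + 6 + 3.5 = 24.5 nights.
Posterior: α' = 33 + 228 = 261, β' = 5 + 24.5 = 59/2.

59/2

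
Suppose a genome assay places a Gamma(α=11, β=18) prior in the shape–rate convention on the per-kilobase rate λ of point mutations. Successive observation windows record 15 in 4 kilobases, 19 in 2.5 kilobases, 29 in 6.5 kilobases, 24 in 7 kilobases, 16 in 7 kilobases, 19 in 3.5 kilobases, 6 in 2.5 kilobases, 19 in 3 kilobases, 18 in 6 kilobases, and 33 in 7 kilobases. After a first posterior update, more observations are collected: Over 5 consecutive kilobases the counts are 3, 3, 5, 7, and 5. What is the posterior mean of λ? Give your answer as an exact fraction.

Total count: 15 + 19 + 29 + 24 + 16 + 19 + 6 + 19 + 18 + 33 = 198.
Total exposure: 4 + 2.5 + 6.5 + 7 + 7 + 3.5 + 2.5 + 3 + 6 + 7 = 49 kilobases.
After the first batch: Gamma(11 + 198, 18 + 49) = Gamma(209, 67).
Total count: 3 + 3 + 5 + 7 + 5 = 23.
Total exposure: 5 kilobases.
After the second batch: Gamma(209 + 23, 67 + 5) = Gamma(232, 72).
Posterior mean = α'/β' = 232/72 = 29/9.

29/9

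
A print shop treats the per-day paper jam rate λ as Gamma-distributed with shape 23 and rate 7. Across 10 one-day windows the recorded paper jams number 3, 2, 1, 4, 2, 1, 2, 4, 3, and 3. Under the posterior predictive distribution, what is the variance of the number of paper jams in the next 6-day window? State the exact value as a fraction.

6624/289

Total count: 3 + 2 + 1 + 4 + 2 + 1 + 2 + 4 + 3 + 3 = 25.
Total exposure: 10 days.
Conjugate update: add total count to the shape and total exposure to the rate, giving Gamma(48, 17).
The posterior predictive for a window of length T is Negative Binomial with variance T·α'·(β'+T)/β'² = 6·48·23/289 = 6624/289.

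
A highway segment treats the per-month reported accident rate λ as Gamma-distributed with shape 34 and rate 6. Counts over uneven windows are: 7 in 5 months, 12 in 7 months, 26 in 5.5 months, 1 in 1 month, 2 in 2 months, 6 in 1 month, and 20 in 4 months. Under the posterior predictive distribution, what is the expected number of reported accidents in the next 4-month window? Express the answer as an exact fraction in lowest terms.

96/7

Total count: 7 + 12 + 26 + 1 + 2 + 6 + 20 = 74.
Total exposure: 5 + 7 + 5.5 + 1 + 2 + 1 + 4 = 25.5 months.
Conjugate update: add total count to the shape and total exposure to the rate, giving Gamma(108, 63/2).
Predictive mean over a 4-month window = T·E[λ|data] = 4·108/(63/2) = 96/7.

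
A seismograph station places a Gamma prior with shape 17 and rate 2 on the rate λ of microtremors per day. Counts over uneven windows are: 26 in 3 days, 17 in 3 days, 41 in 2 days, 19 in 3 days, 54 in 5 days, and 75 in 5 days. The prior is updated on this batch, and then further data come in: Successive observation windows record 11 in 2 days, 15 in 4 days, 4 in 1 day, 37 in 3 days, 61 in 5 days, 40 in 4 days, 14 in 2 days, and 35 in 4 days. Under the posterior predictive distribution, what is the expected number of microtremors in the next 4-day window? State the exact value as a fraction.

233/6

Total count: 26 + 17 + 41 + 19 + 54 + 75 = 232.
Total exposure: 3 + 3 + 2 + 3 + 5 + 5 = 21 days.
After the first batch: Gamma(17 + 232, 2 + 21) = Gamma(249, 23).
Total count: 11 + 15 + 4 + 37 + 61 + 40 + 14 + 35 = 217.
Total exposure: 2 + 4 + 1 + 3 + 5 + 4 + 2 + 4 = 25 days.
After the second batch: Gamma(249 + 217, 23 + 25) = Gamma(466, 48).
Predictive mean over a 4-day window = T·E[λ|data] = 4·466/48 = 233/6.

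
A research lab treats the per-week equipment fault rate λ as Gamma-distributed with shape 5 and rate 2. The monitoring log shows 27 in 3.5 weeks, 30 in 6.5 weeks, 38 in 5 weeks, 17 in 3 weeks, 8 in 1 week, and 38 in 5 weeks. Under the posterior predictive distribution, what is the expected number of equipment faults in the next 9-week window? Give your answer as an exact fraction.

1467/26

Total count: 27 + 30 + 38 + 17 + 8 + 38 = 158.
Total exposure: 3.5 + 6.5 + 5 + 3 + 1 + 5 = 24 weeks.
Posterior: α' = 5 + 158 = 163, β' = 2 + 24 = 26.
Predictive mean over a 9-week window = T·E[λ|data] = 9·163/26 = 1467/26.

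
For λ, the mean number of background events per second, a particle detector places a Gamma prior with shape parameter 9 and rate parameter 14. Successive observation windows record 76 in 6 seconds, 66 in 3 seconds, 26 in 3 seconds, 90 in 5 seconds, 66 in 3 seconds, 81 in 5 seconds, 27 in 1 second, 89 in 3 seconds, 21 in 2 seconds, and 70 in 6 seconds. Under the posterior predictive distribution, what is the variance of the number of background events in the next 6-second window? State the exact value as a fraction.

Total count: 76 + 66 + 26 + 90 + 66 + 81 + 27 + 89 + 21 + 70 = 612.
Total exposure: 6 + 3 + 3 + 5 + 3 + 5 + 1 + 3 + 2 + 6 = 37 seconds.
Posterior: α' = 9 + 612 = 621, β' = 14 + 37 = 51.
The posterior predictive for a window of length T is Negative Binomial with variance T·α'·(β'+T)/β'² = 6·621·57/2601 = 23598/289.

23598/289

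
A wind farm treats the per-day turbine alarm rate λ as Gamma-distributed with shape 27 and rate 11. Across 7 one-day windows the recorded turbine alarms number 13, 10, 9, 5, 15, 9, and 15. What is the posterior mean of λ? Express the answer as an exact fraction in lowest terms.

Total count: 13 + 10 + 9 + 5 + 15 + 9 + 15 = 76.
Total exposure: 7 days.
Conjugate update: add total count to the shape and total exposure to the rate, giving Gamma(103, 18).
Posterior mean = α'/β' = 103/18.

103/18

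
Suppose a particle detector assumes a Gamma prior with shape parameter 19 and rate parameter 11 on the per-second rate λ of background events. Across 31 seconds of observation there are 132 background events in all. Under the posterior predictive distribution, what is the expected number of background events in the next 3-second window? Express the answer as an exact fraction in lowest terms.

Total count 132 over total exposure 31 seconds.
Gamma(α, β) with Poisson data over total exposure Σt gives posterior Gamma(α+Σx, β+Σt) = Gamma(151, 42).
Predictive mean over a 3-second window = T·E[λ|data] = 3·151/42 = 151/14.

151/14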